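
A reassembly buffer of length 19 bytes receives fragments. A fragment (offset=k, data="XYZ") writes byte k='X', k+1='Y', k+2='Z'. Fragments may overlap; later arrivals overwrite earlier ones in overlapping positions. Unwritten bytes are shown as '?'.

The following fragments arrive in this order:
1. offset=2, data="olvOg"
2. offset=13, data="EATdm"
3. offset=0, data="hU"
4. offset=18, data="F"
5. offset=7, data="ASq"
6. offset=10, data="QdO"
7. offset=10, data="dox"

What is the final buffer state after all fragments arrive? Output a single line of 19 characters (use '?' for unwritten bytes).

Fragment 1: offset=2 data="olvOg" -> buffer=??olvOg????????????
Fragment 2: offset=13 data="EATdm" -> buffer=??olvOg??????EATdm?
Fragment 3: offset=0 data="hU" -> buffer=hUolvOg??????EATdm?
Fragment 4: offset=18 data="F" -> buffer=hUolvOg??????EATdmF
Fragment 5: offset=7 data="ASq" -> buffer=hUolvOgASq???EATdmF
Fragment 6: offset=10 data="QdO" -> buffer=hUolvOgASqQdOEATdmF
Fragment 7: offset=10 data="dox" -> buffer=hUolvOgASqdoxEATdmF

Answer: hUolvOgASqdoxEATdmF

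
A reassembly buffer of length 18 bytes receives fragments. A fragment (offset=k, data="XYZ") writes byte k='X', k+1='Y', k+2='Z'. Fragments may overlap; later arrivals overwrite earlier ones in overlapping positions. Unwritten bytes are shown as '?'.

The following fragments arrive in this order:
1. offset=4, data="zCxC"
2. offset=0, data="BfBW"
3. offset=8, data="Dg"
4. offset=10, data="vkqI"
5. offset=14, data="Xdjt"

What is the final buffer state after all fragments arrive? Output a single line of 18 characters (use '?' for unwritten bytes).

Fragment 1: offset=4 data="zCxC" -> buffer=????zCxC??????????
Fragment 2: offset=0 data="BfBW" -> buffer=BfBWzCxC??????????
Fragment 3: offset=8 data="Dg" -> buffer=BfBWzCxCDg????????
Fragment 4: offset=10 data="vkqI" -> buffer=BfBWzCxCDgvkqI????
Fragment 5: offset=14 data="Xdjt" -> buffer=BfBWzCxCDgvkqIXdjt

Answer: BfBWzCxCDgvkqIXdjt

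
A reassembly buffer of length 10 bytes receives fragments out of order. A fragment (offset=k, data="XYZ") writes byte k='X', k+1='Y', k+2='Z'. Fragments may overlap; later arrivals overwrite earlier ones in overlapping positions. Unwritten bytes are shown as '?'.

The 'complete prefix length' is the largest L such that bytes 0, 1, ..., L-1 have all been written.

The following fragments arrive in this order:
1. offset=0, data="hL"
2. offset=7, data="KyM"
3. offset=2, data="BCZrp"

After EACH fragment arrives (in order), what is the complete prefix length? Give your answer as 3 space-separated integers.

Fragment 1: offset=0 data="hL" -> buffer=hL???????? -> prefix_len=2
Fragment 2: offset=7 data="KyM" -> buffer=hL?????KyM -> prefix_len=2
Fragment 3: offset=2 data="BCZrp" -> buffer=hLBCZrpKyM -> prefix_len=10

Answer: 2 2 10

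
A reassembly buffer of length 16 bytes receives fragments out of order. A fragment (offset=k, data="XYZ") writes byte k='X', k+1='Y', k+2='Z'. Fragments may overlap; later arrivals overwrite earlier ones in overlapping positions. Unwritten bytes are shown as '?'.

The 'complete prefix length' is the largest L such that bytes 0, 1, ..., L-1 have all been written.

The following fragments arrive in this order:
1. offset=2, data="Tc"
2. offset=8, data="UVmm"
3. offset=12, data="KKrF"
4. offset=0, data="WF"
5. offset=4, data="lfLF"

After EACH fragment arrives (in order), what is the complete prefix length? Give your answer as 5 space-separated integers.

Fragment 1: offset=2 data="Tc" -> buffer=??Tc???????????? -> prefix_len=0
Fragment 2: offset=8 data="UVmm" -> buffer=??Tc????UVmm???? -> prefix_len=0
Fragment 3: offset=12 data="KKrF" -> buffer=??Tc????UVmmKKrF -> prefix_len=0
Fragment 4: offset=0 data="WF" -> buffer=WFTc????UVmmKKrF -> prefix_len=4
Fragment 5: offset=4 data="lfLF" -> buffer=WFTclfLFUVmmKKrF -> prefix_len=16

Answer: 0 0 0 4 16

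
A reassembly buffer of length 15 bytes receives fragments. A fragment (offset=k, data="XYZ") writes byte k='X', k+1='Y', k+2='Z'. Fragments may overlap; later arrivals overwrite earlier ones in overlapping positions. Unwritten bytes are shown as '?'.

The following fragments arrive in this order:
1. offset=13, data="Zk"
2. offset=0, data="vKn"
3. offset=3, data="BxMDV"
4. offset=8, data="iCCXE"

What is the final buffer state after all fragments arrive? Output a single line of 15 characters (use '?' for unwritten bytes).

Answer: vKnBxMDViCCXEZk

Derivation:
Fragment 1: offset=13 data="Zk" -> buffer=?????????????Zk
Fragment 2: offset=0 data="vKn" -> buffer=vKn??????????Zk
Fragment 3: offset=3 data="BxMDV" -> buffer=vKnBxMDV?????Zk
Fragment 4: offset=8 data="iCCXE" -> buffer=vKnBxMDViCCXEZk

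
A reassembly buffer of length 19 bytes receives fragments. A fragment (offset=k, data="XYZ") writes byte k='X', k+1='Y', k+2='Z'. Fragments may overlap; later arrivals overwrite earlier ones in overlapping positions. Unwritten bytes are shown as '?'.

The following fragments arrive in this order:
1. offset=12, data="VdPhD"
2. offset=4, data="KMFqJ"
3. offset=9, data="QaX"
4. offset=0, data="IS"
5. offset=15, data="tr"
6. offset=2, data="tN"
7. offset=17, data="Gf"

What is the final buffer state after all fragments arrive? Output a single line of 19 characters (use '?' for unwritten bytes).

Fragment 1: offset=12 data="VdPhD" -> buffer=????????????VdPhD??
Fragment 2: offset=4 data="KMFqJ" -> buffer=????KMFqJ???VdPhD??
Fragment 3: offset=9 data="QaX" -> buffer=????KMFqJQaXVdPhD??
Fragment 4: offset=0 data="IS" -> buffer=IS??KMFqJQaXVdPhD??
Fragment 5: offset=15 data="tr" -> buffer=IS??KMFqJQaXVdPtr??
Fragment 6: offset=2 data="tN" -> buffer=IStNKMFqJQaXVdPtr??
Fragment 7: offset=17 data="Gf" -> buffer=IStNKMFqJQaXVdPtrGf

Answer: IStNKMFqJQaXVdPtrGf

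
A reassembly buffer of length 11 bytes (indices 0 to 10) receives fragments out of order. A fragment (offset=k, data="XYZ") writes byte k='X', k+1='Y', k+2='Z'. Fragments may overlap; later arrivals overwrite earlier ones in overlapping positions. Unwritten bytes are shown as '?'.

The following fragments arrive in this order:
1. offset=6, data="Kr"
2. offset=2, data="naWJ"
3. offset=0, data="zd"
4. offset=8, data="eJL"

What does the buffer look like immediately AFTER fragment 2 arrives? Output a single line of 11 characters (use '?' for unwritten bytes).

Answer: ??naWJKr???

Derivation:
Fragment 1: offset=6 data="Kr" -> buffer=??????Kr???
Fragment 2: offset=2 data="naWJ" -> buffer=??naWJKr???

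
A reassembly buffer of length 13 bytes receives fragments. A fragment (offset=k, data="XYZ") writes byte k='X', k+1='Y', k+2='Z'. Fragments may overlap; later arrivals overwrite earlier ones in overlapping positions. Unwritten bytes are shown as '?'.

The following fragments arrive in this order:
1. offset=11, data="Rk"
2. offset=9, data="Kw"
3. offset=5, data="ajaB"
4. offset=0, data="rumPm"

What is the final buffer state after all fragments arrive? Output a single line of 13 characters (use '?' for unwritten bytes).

Fragment 1: offset=11 data="Rk" -> buffer=???????????Rk
Fragment 2: offset=9 data="Kw" -> buffer=?????????KwRk
Fragment 3: offset=5 data="ajaB" -> buffer=?????ajaBKwRk
Fragment 4: offset=0 data="rumPm" -> buffer=rumPmajaBKwRk

Answer: rumPmajaBKwRk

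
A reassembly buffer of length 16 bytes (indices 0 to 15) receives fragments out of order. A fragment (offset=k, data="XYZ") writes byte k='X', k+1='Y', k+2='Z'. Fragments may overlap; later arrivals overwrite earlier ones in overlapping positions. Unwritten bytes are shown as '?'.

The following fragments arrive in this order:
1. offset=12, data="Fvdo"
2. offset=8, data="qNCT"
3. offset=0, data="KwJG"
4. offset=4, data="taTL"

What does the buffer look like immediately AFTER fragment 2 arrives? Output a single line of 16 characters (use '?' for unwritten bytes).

Answer: ????????qNCTFvdo

Derivation:
Fragment 1: offset=12 data="Fvdo" -> buffer=????????????Fvdo
Fragment 2: offset=8 data="qNCT" -> buffer=????????qNCTFvdo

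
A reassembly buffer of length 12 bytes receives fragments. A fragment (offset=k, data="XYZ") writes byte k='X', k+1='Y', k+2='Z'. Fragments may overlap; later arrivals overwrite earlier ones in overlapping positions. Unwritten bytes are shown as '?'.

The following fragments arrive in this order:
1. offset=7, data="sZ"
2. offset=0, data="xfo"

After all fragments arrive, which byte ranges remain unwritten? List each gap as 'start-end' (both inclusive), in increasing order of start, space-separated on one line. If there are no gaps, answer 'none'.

Fragment 1: offset=7 len=2
Fragment 2: offset=0 len=3
Gaps: 3-6 9-11

Answer: 3-6 9-11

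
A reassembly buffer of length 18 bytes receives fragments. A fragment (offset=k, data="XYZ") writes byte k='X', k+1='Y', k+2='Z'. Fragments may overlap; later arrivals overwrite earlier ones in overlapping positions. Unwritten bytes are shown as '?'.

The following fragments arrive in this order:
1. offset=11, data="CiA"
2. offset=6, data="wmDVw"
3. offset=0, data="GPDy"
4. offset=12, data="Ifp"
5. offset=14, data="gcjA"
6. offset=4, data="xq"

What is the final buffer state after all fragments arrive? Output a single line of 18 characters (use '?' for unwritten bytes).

Fragment 1: offset=11 data="CiA" -> buffer=???????????CiA????
Fragment 2: offset=6 data="wmDVw" -> buffer=??????wmDVwCiA????
Fragment 3: offset=0 data="GPDy" -> buffer=GPDy??wmDVwCiA????
Fragment 4: offset=12 data="Ifp" -> buffer=GPDy??wmDVwCIfp???
Fragment 5: offset=14 data="gcjA" -> buffer=GPDy??wmDVwCIfgcjA
Fragment 6: offset=4 data="xq" -> buffer=GPDyxqwmDVwCIfgcjA

Answer: GPDyxqwmDVwCIfgcjA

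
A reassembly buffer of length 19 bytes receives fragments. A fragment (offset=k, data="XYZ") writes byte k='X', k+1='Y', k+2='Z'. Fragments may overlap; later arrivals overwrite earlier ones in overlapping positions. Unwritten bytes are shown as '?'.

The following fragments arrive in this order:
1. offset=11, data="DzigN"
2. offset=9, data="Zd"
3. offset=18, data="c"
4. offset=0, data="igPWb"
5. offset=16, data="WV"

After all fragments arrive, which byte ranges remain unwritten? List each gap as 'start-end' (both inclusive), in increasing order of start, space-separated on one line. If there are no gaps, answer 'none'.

Answer: 5-8

Derivation:
Fragment 1: offset=11 len=5
Fragment 2: offset=9 len=2
Fragment 3: offset=18 len=1
Fragment 4: offset=0 len=5
Fragment 5: offset=16 len=2
Gaps: 5-8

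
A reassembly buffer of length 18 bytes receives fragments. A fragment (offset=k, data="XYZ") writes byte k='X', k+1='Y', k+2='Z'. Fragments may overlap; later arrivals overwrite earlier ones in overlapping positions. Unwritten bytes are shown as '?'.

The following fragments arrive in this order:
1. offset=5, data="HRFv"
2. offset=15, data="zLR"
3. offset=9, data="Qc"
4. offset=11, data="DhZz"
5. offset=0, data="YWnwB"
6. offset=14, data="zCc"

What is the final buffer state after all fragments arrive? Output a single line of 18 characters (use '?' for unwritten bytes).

Answer: YWnwBHRFvQcDhZzCcR

Derivation:
Fragment 1: offset=5 data="HRFv" -> buffer=?????HRFv?????????
Fragment 2: offset=15 data="zLR" -> buffer=?????HRFv??????zLR
Fragment 3: offset=9 data="Qc" -> buffer=?????HRFvQc????zLR
Fragment 4: offset=11 data="DhZz" -> buffer=?????HRFvQcDhZzzLR
Fragment 5: offset=0 data="YWnwB" -> buffer=YWnwBHRFvQcDhZzzLR
Fragment 6: offset=14 data="zCc" -> buffer=YWnwBHRFvQcDhZzCcR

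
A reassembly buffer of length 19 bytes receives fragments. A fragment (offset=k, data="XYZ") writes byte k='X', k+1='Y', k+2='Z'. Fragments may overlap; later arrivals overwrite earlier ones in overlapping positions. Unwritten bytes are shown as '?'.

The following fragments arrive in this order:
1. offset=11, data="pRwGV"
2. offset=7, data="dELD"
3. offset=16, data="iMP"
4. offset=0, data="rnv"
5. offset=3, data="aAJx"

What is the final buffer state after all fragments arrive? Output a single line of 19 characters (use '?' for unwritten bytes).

Answer: rnvaAJxdELDpRwGViMP

Derivation:
Fragment 1: offset=11 data="pRwGV" -> buffer=???????????pRwGV???
Fragment 2: offset=7 data="dELD" -> buffer=???????dELDpRwGV???
Fragment 3: offset=16 data="iMP" -> buffer=???????dELDpRwGViMP
Fragment 4: offset=0 data="rnv" -> buffer=rnv????dELDpRwGViMP
Fragment 5: offset=3 data="aAJx" -> buffer=rnvaAJxdELDpRwGViMP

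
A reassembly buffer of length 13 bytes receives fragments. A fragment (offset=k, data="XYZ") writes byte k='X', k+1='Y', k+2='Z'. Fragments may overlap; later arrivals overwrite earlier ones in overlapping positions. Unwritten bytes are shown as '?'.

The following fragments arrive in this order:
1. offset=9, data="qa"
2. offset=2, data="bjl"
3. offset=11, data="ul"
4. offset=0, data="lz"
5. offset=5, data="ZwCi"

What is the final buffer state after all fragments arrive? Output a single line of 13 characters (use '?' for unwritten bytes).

Answer: lzbjlZwCiqaul

Derivation:
Fragment 1: offset=9 data="qa" -> buffer=?????????qa??
Fragment 2: offset=2 data="bjl" -> buffer=??bjl????qa??
Fragment 3: offset=11 data="ul" -> buffer=??bjl????qaul
Fragment 4: offset=0 data="lz" -> buffer=lzbjl????qaul
Fragment 5: offset=5 data="ZwCi" -> buffer=lzbjlZwCiqaul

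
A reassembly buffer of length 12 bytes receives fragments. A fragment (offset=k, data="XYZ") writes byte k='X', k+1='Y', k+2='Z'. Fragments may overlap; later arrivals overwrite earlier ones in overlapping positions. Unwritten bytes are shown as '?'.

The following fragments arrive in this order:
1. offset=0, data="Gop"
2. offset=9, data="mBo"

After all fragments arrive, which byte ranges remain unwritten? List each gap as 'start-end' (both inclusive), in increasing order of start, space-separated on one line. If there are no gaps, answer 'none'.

Fragment 1: offset=0 len=3
Fragment 2: offset=9 len=3
Gaps: 3-8

Answer: 3-8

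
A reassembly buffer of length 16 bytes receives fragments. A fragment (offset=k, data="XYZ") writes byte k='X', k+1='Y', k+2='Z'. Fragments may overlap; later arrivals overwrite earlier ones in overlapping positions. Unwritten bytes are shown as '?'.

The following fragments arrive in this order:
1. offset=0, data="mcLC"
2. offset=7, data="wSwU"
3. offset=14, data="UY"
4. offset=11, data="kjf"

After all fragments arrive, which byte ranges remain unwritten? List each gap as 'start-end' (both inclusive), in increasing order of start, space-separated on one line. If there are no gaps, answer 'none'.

Fragment 1: offset=0 len=4
Fragment 2: offset=7 len=4
Fragment 3: offset=14 len=2
Fragment 4: offset=11 len=3
Gaps: 4-6

Answer: 4-6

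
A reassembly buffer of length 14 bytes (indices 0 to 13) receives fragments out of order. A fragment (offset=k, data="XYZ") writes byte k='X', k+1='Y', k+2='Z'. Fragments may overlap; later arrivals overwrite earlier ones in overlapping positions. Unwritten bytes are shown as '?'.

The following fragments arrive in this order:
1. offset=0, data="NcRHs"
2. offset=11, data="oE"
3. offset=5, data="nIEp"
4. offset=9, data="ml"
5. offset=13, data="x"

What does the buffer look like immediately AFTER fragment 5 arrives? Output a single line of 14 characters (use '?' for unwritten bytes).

Answer: NcRHsnIEpmloEx

Derivation:
Fragment 1: offset=0 data="NcRHs" -> buffer=NcRHs?????????
Fragment 2: offset=11 data="oE" -> buffer=NcRHs??????oE?
Fragment 3: offset=5 data="nIEp" -> buffer=NcRHsnIEp??oE?
Fragment 4: offset=9 data="ml" -> buffer=NcRHsnIEpmloE?
Fragment 5: offset=13 data="x" -> buffer=NcRHsnIEpmloEx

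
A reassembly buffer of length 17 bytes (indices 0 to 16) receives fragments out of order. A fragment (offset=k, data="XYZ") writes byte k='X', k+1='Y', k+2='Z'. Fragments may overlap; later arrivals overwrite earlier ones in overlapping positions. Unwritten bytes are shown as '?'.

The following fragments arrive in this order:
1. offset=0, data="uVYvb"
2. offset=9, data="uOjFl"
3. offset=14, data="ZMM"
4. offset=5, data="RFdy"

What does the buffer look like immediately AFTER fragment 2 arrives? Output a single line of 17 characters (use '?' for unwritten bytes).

Answer: uVYvb????uOjFl???

Derivation:
Fragment 1: offset=0 data="uVYvb" -> buffer=uVYvb????????????
Fragment 2: offset=9 data="uOjFl" -> buffer=uVYvb????uOjFl???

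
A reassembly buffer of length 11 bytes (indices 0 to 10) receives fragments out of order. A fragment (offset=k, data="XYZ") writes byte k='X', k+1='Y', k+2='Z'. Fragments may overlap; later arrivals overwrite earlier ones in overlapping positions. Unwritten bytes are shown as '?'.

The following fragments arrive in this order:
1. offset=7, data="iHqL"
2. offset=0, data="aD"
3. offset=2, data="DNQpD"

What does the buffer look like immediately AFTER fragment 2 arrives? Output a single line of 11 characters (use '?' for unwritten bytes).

Fragment 1: offset=7 data="iHqL" -> buffer=???????iHqL
Fragment 2: offset=0 data="aD" -> buffer=aD?????iHqL

Answer: aD?????iHqL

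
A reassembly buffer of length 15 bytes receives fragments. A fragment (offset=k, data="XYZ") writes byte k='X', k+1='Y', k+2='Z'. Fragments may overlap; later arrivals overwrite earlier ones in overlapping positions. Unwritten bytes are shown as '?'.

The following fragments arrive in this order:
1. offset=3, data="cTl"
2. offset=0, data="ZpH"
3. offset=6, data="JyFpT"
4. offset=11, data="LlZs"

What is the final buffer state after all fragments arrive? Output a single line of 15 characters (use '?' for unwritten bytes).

Answer: ZpHcTlJyFpTLlZs

Derivation:
Fragment 1: offset=3 data="cTl" -> buffer=???cTl?????????
Fragment 2: offset=0 data="ZpH" -> buffer=ZpHcTl?????????
Fragment 3: offset=6 data="JyFpT" -> buffer=ZpHcTlJyFpT????
Fragment 4: offset=11 data="LlZs" -> buffer=ZpHcTlJyFpTLlZs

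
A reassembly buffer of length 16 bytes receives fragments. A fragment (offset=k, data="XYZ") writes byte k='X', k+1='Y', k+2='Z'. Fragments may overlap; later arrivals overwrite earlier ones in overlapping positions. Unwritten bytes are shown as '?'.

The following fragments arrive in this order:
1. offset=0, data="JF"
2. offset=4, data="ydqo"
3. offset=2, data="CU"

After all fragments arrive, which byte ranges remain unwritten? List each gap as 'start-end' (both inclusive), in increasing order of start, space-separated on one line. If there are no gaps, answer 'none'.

Fragment 1: offset=0 len=2
Fragment 2: offset=4 len=4
Fragment 3: offset=2 len=2
Gaps: 8-15

Answer: 8-15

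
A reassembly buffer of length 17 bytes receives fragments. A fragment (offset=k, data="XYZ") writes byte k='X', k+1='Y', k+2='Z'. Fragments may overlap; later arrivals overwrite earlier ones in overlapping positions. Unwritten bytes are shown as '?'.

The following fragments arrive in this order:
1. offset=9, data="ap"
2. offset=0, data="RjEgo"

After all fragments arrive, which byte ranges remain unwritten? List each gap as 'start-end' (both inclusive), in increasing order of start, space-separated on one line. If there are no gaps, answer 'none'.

Answer: 5-8 11-16

Derivation:
Fragment 1: offset=9 len=2
Fragment 2: offset=0 len=5
Gaps: 5-8 11-16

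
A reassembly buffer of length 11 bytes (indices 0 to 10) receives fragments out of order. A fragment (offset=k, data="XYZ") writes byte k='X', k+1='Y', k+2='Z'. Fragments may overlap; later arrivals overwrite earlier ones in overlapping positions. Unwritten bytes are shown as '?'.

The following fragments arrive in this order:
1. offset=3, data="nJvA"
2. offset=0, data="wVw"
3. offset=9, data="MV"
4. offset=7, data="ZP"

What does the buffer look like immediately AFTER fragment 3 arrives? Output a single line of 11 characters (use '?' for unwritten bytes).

Fragment 1: offset=3 data="nJvA" -> buffer=???nJvA????
Fragment 2: offset=0 data="wVw" -> buffer=wVwnJvA????
Fragment 3: offset=9 data="MV" -> buffer=wVwnJvA??MV

Answer: wVwnJvA??MV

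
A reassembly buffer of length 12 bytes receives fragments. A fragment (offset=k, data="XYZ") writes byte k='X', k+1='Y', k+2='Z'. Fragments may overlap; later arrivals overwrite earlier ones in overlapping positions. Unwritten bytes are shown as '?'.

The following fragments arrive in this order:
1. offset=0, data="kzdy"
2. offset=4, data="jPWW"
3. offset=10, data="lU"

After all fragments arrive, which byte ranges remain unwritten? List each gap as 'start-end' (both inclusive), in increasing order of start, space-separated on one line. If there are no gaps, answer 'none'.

Answer: 8-9

Derivation:
Fragment 1: offset=0 len=4
Fragment 2: offset=4 len=4
Fragment 3: offset=10 len=2
Gaps: 8-9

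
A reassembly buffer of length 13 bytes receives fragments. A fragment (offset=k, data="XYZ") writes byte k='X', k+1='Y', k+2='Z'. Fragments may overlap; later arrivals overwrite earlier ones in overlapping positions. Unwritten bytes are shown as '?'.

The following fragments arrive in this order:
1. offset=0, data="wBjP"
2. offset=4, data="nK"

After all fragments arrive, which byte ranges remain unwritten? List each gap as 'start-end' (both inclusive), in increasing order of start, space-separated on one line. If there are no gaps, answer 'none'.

Answer: 6-12

Derivation:
Fragment 1: offset=0 len=4
Fragment 2: offset=4 len=2
Gaps: 6-12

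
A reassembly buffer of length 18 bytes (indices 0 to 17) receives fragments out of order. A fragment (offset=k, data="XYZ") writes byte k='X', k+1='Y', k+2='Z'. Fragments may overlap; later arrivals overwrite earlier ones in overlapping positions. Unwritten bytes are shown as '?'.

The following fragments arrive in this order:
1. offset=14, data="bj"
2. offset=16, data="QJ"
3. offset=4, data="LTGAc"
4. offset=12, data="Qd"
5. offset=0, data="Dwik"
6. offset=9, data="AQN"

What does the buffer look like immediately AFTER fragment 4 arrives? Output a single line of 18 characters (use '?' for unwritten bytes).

Fragment 1: offset=14 data="bj" -> buffer=??????????????bj??
Fragment 2: offset=16 data="QJ" -> buffer=??????????????bjQJ
Fragment 3: offset=4 data="LTGAc" -> buffer=????LTGAc?????bjQJ
Fragment 4: offset=12 data="Qd" -> buffer=????LTGAc???QdbjQJ

Answer: ????LTGAc???QdbjQJ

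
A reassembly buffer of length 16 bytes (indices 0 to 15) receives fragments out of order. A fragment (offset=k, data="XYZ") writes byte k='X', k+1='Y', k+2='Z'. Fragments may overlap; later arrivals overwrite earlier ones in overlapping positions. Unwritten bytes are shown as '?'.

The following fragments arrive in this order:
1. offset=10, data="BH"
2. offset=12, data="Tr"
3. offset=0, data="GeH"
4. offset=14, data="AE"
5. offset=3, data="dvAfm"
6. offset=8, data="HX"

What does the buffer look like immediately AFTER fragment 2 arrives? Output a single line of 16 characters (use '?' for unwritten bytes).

Fragment 1: offset=10 data="BH" -> buffer=??????????BH????
Fragment 2: offset=12 data="Tr" -> buffer=??????????BHTr??

Answer: ??????????BHTr??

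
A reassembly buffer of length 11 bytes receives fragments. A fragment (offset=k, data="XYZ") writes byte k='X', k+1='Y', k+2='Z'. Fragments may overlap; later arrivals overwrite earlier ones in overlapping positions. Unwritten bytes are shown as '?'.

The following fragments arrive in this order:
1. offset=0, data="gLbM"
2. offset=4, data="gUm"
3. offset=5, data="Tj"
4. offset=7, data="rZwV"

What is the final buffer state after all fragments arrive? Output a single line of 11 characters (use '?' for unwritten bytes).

Fragment 1: offset=0 data="gLbM" -> buffer=gLbM???????
Fragment 2: offset=4 data="gUm" -> buffer=gLbMgUm????
Fragment 3: offset=5 data="Tj" -> buffer=gLbMgTj????
Fragment 4: offset=7 data="rZwV" -> buffer=gLbMgTjrZwV

Answer: gLbMgTjrZwV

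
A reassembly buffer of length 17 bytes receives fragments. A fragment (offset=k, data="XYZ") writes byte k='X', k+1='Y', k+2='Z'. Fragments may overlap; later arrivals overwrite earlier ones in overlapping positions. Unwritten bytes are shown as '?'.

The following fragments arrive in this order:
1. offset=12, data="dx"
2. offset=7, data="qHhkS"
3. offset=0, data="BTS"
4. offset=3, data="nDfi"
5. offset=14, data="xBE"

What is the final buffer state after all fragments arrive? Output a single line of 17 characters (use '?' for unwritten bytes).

Fragment 1: offset=12 data="dx" -> buffer=????????????dx???
Fragment 2: offset=7 data="qHhkS" -> buffer=???????qHhkSdx???
Fragment 3: offset=0 data="BTS" -> buffer=BTS????qHhkSdx???
Fragment 4: offset=3 data="nDfi" -> buffer=BTSnDfiqHhkSdx???
Fragment 5: offset=14 data="xBE" -> buffer=BTSnDfiqHhkSdxxBE

Answer: BTSnDfiqHhkSdxxBE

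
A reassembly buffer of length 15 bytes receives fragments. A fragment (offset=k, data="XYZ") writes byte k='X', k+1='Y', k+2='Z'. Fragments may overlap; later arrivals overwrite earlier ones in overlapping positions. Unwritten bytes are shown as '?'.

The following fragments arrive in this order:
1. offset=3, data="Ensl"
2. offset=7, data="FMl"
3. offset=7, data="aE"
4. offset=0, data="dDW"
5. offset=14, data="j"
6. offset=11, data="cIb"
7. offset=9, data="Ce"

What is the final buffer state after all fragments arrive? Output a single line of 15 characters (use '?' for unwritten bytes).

Fragment 1: offset=3 data="Ensl" -> buffer=???Ensl????????
Fragment 2: offset=7 data="FMl" -> buffer=???EnslFMl?????
Fragment 3: offset=7 data="aE" -> buffer=???EnslaEl?????
Fragment 4: offset=0 data="dDW" -> buffer=dDWEnslaEl?????
Fragment 5: offset=14 data="j" -> buffer=dDWEnslaEl????j
Fragment 6: offset=11 data="cIb" -> buffer=dDWEnslaEl?cIbj
Fragment 7: offset=9 data="Ce" -> buffer=dDWEnslaECecIbj

Answer: dDWEnslaECecIbj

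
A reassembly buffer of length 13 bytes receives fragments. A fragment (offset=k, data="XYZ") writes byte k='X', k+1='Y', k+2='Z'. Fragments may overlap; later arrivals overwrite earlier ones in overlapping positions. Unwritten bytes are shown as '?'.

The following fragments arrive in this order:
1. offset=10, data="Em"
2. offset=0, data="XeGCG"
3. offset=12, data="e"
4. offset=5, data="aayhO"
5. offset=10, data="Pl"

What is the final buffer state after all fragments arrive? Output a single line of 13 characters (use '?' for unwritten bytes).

Answer: XeGCGaayhOPle

Derivation:
Fragment 1: offset=10 data="Em" -> buffer=??????????Em?
Fragment 2: offset=0 data="XeGCG" -> buffer=XeGCG?????Em?
Fragment 3: offset=12 data="e" -> buffer=XeGCG?????Eme
Fragment 4: offset=5 data="aayhO" -> buffer=XeGCGaayhOEme
Fragment 5: offset=10 data="Pl" -> buffer=XeGCGaayhOPle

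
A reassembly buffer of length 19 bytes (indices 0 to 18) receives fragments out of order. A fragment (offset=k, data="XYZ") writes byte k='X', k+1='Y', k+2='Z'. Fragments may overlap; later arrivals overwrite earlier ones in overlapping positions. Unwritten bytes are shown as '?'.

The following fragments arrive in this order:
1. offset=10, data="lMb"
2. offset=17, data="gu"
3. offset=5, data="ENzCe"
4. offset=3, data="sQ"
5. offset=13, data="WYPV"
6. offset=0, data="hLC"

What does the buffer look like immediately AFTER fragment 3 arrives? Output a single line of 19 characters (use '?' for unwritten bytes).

Answer: ?????ENzCelMb????gu

Derivation:
Fragment 1: offset=10 data="lMb" -> buffer=??????????lMb??????
Fragment 2: offset=17 data="gu" -> buffer=??????????lMb????gu
Fragment 3: offset=5 data="ENzCe" -> buffer=?????ENzCelMb????gu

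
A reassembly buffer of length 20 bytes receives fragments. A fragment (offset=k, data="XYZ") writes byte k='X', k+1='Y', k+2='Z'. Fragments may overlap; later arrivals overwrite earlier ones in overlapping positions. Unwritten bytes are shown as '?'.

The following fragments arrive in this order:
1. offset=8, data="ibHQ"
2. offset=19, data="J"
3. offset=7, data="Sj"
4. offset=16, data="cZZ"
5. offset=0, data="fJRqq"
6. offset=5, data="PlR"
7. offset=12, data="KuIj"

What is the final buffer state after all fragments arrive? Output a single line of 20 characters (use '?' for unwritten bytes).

Fragment 1: offset=8 data="ibHQ" -> buffer=????????ibHQ????????
Fragment 2: offset=19 data="J" -> buffer=????????ibHQ???????J
Fragment 3: offset=7 data="Sj" -> buffer=???????SjbHQ???????J
Fragment 4: offset=16 data="cZZ" -> buffer=???????SjbHQ????cZZJ
Fragment 5: offset=0 data="fJRqq" -> buffer=fJRqq??SjbHQ????cZZJ
Fragment 6: offset=5 data="PlR" -> buffer=fJRqqPlRjbHQ????cZZJ
Fragment 7: offset=12 data="KuIj" -> buffer=fJRqqPlRjbHQKuIjcZZJ

Answer: fJRqqPlRjbHQKuIjcZZJ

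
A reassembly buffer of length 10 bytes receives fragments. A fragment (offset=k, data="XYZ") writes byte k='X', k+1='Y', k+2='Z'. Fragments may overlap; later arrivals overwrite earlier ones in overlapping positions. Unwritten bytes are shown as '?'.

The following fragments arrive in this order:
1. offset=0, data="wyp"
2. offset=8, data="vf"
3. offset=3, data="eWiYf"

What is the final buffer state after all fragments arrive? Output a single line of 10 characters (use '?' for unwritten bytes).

Fragment 1: offset=0 data="wyp" -> buffer=wyp???????
Fragment 2: offset=8 data="vf" -> buffer=wyp?????vf
Fragment 3: offset=3 data="eWiYf" -> buffer=wypeWiYfvf

Answer: wypeWiYfvf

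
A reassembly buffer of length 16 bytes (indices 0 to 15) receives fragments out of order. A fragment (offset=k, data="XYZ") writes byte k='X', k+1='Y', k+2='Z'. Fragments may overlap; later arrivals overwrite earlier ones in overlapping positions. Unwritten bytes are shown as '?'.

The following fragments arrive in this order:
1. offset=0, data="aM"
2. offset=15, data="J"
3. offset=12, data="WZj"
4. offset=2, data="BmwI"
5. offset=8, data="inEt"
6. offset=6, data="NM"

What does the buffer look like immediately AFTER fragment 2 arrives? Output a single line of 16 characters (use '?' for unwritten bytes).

Fragment 1: offset=0 data="aM" -> buffer=aM??????????????
Fragment 2: offset=15 data="J" -> buffer=aM?????????????J

Answer: aM?????????????J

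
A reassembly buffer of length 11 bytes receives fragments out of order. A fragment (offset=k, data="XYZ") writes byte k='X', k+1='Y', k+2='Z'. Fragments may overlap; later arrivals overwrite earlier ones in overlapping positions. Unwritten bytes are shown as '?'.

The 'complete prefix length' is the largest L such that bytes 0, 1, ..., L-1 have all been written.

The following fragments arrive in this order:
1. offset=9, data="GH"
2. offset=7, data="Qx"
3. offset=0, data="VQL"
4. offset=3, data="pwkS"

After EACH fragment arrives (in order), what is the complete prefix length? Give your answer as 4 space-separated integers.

Answer: 0 0 3 11

Derivation:
Fragment 1: offset=9 data="GH" -> buffer=?????????GH -> prefix_len=0
Fragment 2: offset=7 data="Qx" -> buffer=???????QxGH -> prefix_len=0
Fragment 3: offset=0 data="VQL" -> buffer=VQL????QxGH -> prefix_len=3
Fragment 4: offset=3 data="pwkS" -> buffer=VQLpwkSQxGH -> prefix_len=11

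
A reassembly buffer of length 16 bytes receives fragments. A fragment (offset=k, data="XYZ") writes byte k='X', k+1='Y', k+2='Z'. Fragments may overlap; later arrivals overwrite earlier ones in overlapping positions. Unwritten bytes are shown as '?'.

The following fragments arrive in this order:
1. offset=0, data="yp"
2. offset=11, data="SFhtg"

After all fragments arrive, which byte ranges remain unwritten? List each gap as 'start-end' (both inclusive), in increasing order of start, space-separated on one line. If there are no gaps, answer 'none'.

Fragment 1: offset=0 len=2
Fragment 2: offset=11 len=5
Gaps: 2-10

Answer: 2-10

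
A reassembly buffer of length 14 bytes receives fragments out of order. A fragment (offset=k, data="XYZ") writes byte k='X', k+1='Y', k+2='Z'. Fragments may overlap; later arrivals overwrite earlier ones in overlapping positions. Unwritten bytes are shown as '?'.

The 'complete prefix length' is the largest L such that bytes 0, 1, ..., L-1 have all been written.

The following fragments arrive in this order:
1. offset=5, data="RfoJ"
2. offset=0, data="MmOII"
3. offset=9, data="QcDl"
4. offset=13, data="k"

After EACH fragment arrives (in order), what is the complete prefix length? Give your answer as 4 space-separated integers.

Fragment 1: offset=5 data="RfoJ" -> buffer=?????RfoJ????? -> prefix_len=0
Fragment 2: offset=0 data="MmOII" -> buffer=MmOIIRfoJ????? -> prefix_len=9
Fragment 3: offset=9 data="QcDl" -> buffer=MmOIIRfoJQcDl? -> prefix_len=13
Fragment 4: offset=13 data="k" -> buffer=MmOIIRfoJQcDlk -> prefix_len=14

Answer: 0 9 13 14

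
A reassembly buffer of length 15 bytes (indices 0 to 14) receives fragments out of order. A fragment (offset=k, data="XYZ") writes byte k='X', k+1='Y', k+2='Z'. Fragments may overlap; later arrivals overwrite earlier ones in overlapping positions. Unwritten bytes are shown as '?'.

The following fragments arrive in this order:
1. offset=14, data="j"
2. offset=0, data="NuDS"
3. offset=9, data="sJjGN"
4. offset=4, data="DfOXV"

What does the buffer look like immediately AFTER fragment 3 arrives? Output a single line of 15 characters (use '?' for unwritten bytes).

Fragment 1: offset=14 data="j" -> buffer=??????????????j
Fragment 2: offset=0 data="NuDS" -> buffer=NuDS??????????j
Fragment 3: offset=9 data="sJjGN" -> buffer=NuDS?????sJjGNj

Answer: NuDS?????sJjGNj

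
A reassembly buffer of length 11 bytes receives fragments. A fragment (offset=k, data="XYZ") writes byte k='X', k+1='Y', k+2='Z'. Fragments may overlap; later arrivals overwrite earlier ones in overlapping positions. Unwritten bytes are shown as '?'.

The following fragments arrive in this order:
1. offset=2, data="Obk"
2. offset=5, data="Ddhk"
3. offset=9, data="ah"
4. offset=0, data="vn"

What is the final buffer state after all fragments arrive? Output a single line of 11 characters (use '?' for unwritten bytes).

Fragment 1: offset=2 data="Obk" -> buffer=??Obk??????
Fragment 2: offset=5 data="Ddhk" -> buffer=??ObkDdhk??
Fragment 3: offset=9 data="ah" -> buffer=??ObkDdhkah
Fragment 4: offset=0 data="vn" -> buffer=vnObkDdhkah

Answer: vnObkDdhkah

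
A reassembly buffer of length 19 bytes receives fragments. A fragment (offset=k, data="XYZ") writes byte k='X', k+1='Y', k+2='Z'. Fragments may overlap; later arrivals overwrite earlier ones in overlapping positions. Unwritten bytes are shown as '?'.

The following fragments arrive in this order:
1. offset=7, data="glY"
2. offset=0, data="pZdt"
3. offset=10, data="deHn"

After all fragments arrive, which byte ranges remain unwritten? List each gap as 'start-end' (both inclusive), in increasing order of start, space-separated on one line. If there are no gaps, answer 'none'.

Answer: 4-6 14-18

Derivation:
Fragment 1: offset=7 len=3
Fragment 2: offset=0 len=4
Fragment 3: offset=10 len=4
Gaps: 4-6 14-18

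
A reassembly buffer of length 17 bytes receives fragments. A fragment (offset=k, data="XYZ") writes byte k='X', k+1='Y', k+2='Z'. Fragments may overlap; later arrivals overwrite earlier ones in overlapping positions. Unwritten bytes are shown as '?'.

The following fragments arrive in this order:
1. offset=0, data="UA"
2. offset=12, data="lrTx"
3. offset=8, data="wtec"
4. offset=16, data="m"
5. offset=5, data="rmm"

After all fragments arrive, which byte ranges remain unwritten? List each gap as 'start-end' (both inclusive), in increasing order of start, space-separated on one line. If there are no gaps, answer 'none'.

Fragment 1: offset=0 len=2
Fragment 2: offset=12 len=4
Fragment 3: offset=8 len=4
Fragment 4: offset=16 len=1
Fragment 5: offset=5 len=3
Gaps: 2-4

Answer: 2-4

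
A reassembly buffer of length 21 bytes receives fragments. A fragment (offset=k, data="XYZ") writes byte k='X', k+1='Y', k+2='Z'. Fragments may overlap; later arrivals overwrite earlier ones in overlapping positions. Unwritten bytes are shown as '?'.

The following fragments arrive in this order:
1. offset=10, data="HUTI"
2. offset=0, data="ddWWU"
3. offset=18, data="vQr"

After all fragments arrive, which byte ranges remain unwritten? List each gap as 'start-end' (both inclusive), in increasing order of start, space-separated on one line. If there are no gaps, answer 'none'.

Answer: 5-9 14-17

Derivation:
Fragment 1: offset=10 len=4
Fragment 2: offset=0 len=5
Fragment 3: offset=18 len=3
Gaps: 5-9 14-17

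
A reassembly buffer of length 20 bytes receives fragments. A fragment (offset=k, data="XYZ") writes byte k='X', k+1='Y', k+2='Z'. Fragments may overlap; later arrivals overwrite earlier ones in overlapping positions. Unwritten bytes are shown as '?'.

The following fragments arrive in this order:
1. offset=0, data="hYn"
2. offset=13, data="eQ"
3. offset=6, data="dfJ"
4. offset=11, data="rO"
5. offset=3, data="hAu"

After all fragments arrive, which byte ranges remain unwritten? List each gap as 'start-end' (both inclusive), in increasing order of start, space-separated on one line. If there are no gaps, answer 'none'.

Answer: 9-10 15-19

Derivation:
Fragment 1: offset=0 len=3
Fragment 2: offset=13 len=2
Fragment 3: offset=6 len=3
Fragment 4: offset=11 len=2
Fragment 5: offset=3 len=3
Gaps: 9-10 15-19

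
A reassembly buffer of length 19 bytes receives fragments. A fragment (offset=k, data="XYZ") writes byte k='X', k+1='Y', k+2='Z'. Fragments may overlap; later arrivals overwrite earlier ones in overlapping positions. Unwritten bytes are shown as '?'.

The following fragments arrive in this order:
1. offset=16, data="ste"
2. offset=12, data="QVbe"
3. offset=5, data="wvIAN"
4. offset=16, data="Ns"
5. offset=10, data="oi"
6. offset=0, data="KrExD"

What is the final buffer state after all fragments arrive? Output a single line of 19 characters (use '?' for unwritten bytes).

Answer: KrExDwvIANoiQVbeNse

Derivation:
Fragment 1: offset=16 data="ste" -> buffer=????????????????ste
Fragment 2: offset=12 data="QVbe" -> buffer=????????????QVbeste
Fragment 3: offset=5 data="wvIAN" -> buffer=?????wvIAN??QVbeste
Fragment 4: offset=16 data="Ns" -> buffer=?????wvIAN??QVbeNse
Fragment 5: offset=10 data="oi" -> buffer=?????wvIANoiQVbeNse
Fragment 6: offset=0 data="KrExD" -> buffer=KrExDwvIANoiQVbeNse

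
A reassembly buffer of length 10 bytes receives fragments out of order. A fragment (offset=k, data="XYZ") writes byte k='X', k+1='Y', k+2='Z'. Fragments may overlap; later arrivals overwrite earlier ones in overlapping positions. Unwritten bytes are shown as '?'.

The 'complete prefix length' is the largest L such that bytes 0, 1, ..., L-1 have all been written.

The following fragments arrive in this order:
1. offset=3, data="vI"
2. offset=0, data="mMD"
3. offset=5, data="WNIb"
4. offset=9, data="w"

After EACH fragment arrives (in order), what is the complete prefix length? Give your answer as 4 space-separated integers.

Fragment 1: offset=3 data="vI" -> buffer=???vI????? -> prefix_len=0
Fragment 2: offset=0 data="mMD" -> buffer=mMDvI????? -> prefix_len=5
Fragment 3: offset=5 data="WNIb" -> buffer=mMDvIWNIb? -> prefix_len=9
Fragment 4: offset=9 data="w" -> buffer=mMDvIWNIbw -> prefix_len=10

Answer: 0 5 9 10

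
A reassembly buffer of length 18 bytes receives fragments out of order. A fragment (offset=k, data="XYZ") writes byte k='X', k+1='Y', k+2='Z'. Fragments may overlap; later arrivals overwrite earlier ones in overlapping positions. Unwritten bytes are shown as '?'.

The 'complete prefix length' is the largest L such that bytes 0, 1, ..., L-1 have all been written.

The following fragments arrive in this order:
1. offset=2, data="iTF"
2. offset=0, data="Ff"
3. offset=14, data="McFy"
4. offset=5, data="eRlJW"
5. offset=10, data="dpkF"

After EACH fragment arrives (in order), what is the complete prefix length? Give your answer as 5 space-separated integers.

Fragment 1: offset=2 data="iTF" -> buffer=??iTF????????????? -> prefix_len=0
Fragment 2: offset=0 data="Ff" -> buffer=FfiTF????????????? -> prefix_len=5
Fragment 3: offset=14 data="McFy" -> buffer=FfiTF?????????McFy -> prefix_len=5
Fragment 4: offset=5 data="eRlJW" -> buffer=FfiTFeRlJW????McFy -> prefix_len=10
Fragment 5: offset=10 data="dpkF" -> buffer=FfiTFeRlJWdpkFMcFy -> prefix_len=18

Answer: 0 5 5 10 18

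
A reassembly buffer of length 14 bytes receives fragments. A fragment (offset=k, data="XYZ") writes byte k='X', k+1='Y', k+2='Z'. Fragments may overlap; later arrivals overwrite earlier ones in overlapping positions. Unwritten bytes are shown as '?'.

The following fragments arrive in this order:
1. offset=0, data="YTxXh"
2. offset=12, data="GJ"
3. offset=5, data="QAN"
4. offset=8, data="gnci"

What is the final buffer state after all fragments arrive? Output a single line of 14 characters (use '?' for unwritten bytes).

Answer: YTxXhQANgnciGJ

Derivation:
Fragment 1: offset=0 data="YTxXh" -> buffer=YTxXh?????????
Fragment 2: offset=12 data="GJ" -> buffer=YTxXh???????GJ
Fragment 3: offset=5 data="QAN" -> buffer=YTxXhQAN????GJ
Fragment 4: offset=8 data="gnci" -> buffer=YTxXhQANgnciGJ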